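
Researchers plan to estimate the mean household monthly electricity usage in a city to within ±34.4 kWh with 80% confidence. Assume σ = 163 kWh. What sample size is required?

For a mean, the margin of error is E = z·σ/√n, so n = (zσ/E)².
At 80% confidence, z = 1.282.
n = (1.282 × 163 / 34.4)² = 36.90
Round up: n = 37.

37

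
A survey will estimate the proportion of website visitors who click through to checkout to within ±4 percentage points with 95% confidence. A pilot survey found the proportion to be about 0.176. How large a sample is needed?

For a proportion with margin E = 0.04 at 95% confidence, z = 1.960.
n = p̂(1−p̂)(z/E)² = 0.176 × 0.824 × (1.960/0.04)² = 348.20
Round up: n = 349.

349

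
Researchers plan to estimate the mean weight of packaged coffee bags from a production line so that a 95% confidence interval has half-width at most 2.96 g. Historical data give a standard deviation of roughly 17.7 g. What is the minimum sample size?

138

For a mean, the margin of error is E = z·σ/√n, so n = (zσ/E)².
At 95% confidence, z = 1.960.
n = (1.960 × 17.7 / 2.96)² = 137.36
Round up: n = 138.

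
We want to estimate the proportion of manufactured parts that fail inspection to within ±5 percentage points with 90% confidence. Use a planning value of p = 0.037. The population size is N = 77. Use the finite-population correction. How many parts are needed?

For a proportion with margin E = 0.05 at 90% confidence, z = 1.645.
n = p̂(1−p̂)(z/E)² = 0.037 × 0.963 × (1.645/0.05)² = 38.57 — call this n₀.
Finite-population correction with N = 77: n = n₀ / (1 + (n₀−1)/N) = 38.57 / 1.488 = 25.92
Round up: n = 26.

26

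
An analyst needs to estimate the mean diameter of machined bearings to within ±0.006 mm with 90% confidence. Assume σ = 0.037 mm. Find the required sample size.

For a mean, the margin of error is E = z·σ/√n, so n = (zσ/E)².
At 90% confidence, z = 1.645.
n = (1.645 × 0.037 / 0.006)² = 102.90
Round up: n = 103.

n = 103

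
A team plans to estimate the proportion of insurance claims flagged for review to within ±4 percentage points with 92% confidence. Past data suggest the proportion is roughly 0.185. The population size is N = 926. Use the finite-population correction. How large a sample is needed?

For a proportion with margin E = 0.04 at 92% confidence, z = 1.751.
n = p̂(1−p̂)(z/E)² = 0.185 × 0.815 × (1.751/0.04)² = 288.92 — call this n₀.
Finite-population correction with N = 926: n = n₀ / (1 + (n₀−1)/N) = 288.92 / 1.311 = 220.38
Round up: n = 221.

n = 221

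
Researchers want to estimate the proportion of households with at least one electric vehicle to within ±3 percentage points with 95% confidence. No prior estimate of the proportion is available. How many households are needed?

1068

For a proportion with margin E = 0.03 at 95% confidence, z = 1.960.
With no prior estimate, use p = 0.5, which maximizes p(1−p) at 0.25.
n = 0.25 × (z/E)² = 0.25 × (1.960/0.03)² = 1067.11
Round up: n = 1068.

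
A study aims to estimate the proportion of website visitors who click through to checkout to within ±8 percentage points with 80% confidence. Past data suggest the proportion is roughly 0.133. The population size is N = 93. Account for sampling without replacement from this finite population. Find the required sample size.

For a proportion with margin E = 0.08 at 80% confidence, z = 1.282.
n = p̂(1−p̂)(z/E)² = 0.133 × 0.867 × (1.282/0.08)² = 29.61 — call this n₀.
Finite-population correction with N = 93: n = n₀ / (1 + (n₀−1)/N) = 29.61 / 1.308 = 22.64
Round up: n = 23.

23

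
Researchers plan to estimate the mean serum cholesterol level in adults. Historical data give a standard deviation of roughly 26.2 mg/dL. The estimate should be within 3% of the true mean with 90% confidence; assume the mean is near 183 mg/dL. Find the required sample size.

For a mean, the margin of error is E = z·σ/√n, so n = (zσ/E)².
At 90% confidence, z = 1.645.
E = 3% of 183 = 5.49 mg/dL.
n = (1.645 × 26.2 / 5.49)² = 61.63
Round up: n = 62.

n = 62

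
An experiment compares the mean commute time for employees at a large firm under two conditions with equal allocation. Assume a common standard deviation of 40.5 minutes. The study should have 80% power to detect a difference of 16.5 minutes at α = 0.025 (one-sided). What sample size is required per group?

For two equal groups, n per group = 2·((z_α + z_β)·σ/δ)².
z_α = 1.960; z_β = 0.842 (power 80%).
n = 2 × (2.802 × 40.5 / 16.5)² = 2 × 47.30 = 94.60
Round up: n = 95 per group.

95 per group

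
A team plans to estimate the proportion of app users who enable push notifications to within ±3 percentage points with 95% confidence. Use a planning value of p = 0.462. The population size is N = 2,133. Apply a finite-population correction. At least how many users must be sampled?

709

For a proportion with margin E = 0.03 at 95% confidence, z = 1.960.
n = p̂(1−p̂)(z/E)² = 0.462 × 0.538 × (1.960/0.03)² = 1060.95 — call this n₀.
Finite-population correction with N = 2,133: n = n₀ / (1 + (n₀−1)/N) = 1060.95 / 1.497 = 708.72
Round up: n = 709.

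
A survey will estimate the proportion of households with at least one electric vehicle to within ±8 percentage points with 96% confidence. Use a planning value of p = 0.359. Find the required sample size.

For a proportion with margin E = 0.08 at 96% confidence, z = 2.054.
n = p̂(1−p̂)(z/E)² = 0.359 × 0.641 × (2.054/0.08)² = 151.70
Round up: n = 152.

n = 152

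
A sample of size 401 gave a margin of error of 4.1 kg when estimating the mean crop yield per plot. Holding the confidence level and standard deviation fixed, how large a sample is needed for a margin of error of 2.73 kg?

905

Margin of error scales as 1/√n, so n₂ = n₁·(E₁/E₂)².
n₂ = 401 × (4.1/2.73)² = 401 × 2.255 = 904.25
Round up: n₂ = 905.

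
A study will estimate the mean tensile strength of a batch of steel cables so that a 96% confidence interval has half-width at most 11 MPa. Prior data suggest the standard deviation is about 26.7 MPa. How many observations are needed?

For a mean, the margin of error is E = z·σ/√n, so n = (zσ/E)².
At 96% confidence, z = 2.054.
n = (2.054 × 26.7 / 11)² = 24.86
Round up: n = 25.

25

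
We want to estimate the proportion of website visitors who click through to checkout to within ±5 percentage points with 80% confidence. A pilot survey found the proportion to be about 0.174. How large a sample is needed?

n = 95

For a proportion with margin E = 0.05 at 80% confidence, z = 1.282.
n = p̂(1−p̂)(z/E)² = 0.174 × 0.826 × (1.282/0.05)² = 94.49
Round up: n = 95.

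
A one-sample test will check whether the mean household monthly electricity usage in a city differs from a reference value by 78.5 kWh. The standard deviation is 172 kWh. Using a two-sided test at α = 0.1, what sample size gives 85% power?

35

For a one-sample z-test, n = ((z_{α/2} + z_β)·σ/δ)².
z_{α/2} = 1.645 (two-sided α = 0.1); z_β = 1.036 (power 85% → β = 0.15).
n = (2.681 × 172 / 78.5)² = 34.51
Round up: n = 35.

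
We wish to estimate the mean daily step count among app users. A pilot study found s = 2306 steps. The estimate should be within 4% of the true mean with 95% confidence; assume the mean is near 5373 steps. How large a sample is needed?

For a mean, the margin of error is E = z·σ/√n, so n = (zσ/E)².
At 95% confidence, z = 1.960.
E = 4% of 5373 = 214.9 steps.
n = (1.960 × 2306 / 214.9)² = 442.26
Round up: n = 443.

443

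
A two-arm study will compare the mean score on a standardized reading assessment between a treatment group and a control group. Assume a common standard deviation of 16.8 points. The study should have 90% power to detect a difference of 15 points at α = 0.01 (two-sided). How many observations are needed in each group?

38 per group

For two equal groups, n per group = 2·((z_{α/2} + z_β)·σ/δ)².
z_{α/2} = 2.576; z_β = 1.282 (power 90%).
n = 2 × (3.858 × 16.8 / 15)² = 2 × 18.67 = 37.34
Round up: n = 38 per group.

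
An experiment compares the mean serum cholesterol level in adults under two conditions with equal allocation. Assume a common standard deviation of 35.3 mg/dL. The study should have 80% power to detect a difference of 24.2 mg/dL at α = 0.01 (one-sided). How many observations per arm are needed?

For two equal groups, n per group = 2·((z_α + z_β)·σ/δ)².
z_α = 2.326; z_β = 0.842 (power 80%).
n = 2 × (3.168 × 35.3 / 24.2)² = 2 × 21.35 = 42.70
Round up: n = 43 per group.

43 per group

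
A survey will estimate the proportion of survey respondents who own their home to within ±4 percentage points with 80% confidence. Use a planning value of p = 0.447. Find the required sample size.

For a proportion with margin E = 0.04 at 80% confidence, z = 1.282.
n = p̂(1−p̂)(z/E)² = 0.447 × 0.553 × (1.282/0.04)² = 253.92
Round up: n = 254.

254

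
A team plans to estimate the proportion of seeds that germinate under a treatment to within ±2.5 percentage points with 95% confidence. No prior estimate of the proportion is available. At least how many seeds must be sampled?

1537

For a proportion with margin E = 0.025 at 95% confidence, z = 1.960.
With no prior estimate, use p = 0.5, which maximizes p(1−p) at 0.25.
n = 0.25 × (z/E)² = 0.25 × (1.960/0.025)² = 1536.64
Round up: n = 1537.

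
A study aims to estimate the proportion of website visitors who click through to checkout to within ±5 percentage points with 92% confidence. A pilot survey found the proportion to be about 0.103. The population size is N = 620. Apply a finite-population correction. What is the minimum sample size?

For a proportion with margin E = 0.05 at 92% confidence, z = 1.751.
n = p̂(1−p̂)(z/E)² = 0.103 × 0.897 × (1.751/0.05)² = 113.31 — call this n₀.
Finite-population correction with N = 620: n = n₀ / (1 + (n₀−1)/N) = 113.31 / 1.181 = 95.94
Round up: n = 96.

96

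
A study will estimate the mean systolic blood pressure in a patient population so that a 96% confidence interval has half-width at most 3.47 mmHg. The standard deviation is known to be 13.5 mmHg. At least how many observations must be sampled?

For a mean, the margin of error is E = z·σ/√n, so n = (zσ/E)².
At 96% confidence, z = 2.054.
n = (2.054 × 13.5 / 3.47)² = 63.86
Round up: n = 64.

64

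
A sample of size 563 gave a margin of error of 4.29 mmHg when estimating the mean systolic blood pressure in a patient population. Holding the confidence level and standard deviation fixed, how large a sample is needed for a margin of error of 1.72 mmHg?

Margin of error scales as 1/√n, so n₂ = n₁·(E₁/E₂)².
n₂ = 563 × (4.29/1.72)² = 563 × 6.221 = 3502.42
Round up: n₂ = 3503.

n = 3503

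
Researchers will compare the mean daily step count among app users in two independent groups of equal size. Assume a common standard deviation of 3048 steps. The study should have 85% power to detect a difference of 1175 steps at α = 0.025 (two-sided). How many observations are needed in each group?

145 per group

For two equal groups, n per group = 2·((z_{α/2} + z_β)·σ/δ)².
z_{α/2} = 2.241; z_β = 1.036 (power 85%).
n = 2 × (3.277 × 3048 / 1175)² = 2 × 72.26 = 144.52
Round up: n = 145 per group.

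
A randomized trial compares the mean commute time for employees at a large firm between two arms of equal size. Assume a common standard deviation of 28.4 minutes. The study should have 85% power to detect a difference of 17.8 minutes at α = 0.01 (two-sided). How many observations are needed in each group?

67 per group

For two equal groups, n per group = 2·((z_{α/2} + z_β)·σ/δ)².
z_{α/2} = 2.576; z_β = 1.036 (power 85%).
n = 2 × (3.612 × 28.4 / 17.8)² = 2 × 33.21 = 66.42
Round up: n = 67 per group.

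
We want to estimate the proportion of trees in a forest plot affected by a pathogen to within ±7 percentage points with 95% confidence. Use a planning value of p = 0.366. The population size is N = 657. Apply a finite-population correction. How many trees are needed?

For a proportion with margin E = 0.07 at 95% confidence, z = 1.960.
n = p̂(1−p̂)(z/E)² = 0.366 × 0.634 × (1.960/0.07)² = 181.92 — call this n₀.
Finite-population correction with N = 657: n = n₀ / (1 + (n₀−1)/N) = 181.92 / 1.275 = 142.68
Round up: n = 143.

143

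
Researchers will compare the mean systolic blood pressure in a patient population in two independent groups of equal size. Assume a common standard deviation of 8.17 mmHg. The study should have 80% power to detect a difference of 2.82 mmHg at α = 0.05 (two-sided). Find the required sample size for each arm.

132 per group

For two equal groups, n per group = 2·((z_{α/2} + z_β)·σ/δ)².
z_{α/2} = 1.960; z_β = 0.842 (power 80%).
n = 2 × (2.802 × 8.17 / 2.82)² = 2 × 65.90 = 131.80
Round up: n = 132 per group.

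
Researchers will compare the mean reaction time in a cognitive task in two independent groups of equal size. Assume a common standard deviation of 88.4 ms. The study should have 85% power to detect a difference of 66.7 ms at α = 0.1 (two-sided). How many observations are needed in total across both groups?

For two equal groups, n per group = 2·((z_{α/2} + z_β)·σ/δ)².
z_{α/2} = 1.645; z_β = 1.036 (power 85%).
n = 2 × (2.681 × 88.4 / 66.7)² = 2 × 12.63 = 25.26
Round up: n = 26 per group.
Total across both groups: 2 × 26 = 52.

52 total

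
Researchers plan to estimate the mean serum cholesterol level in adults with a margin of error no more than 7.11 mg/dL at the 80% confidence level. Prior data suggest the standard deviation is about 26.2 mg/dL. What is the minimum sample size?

n = 23

For a mean, the margin of error is E = z·σ/√n, so n = (zσ/E)².
At 80% confidence, z = 1.282.
n = (1.282 × 26.2 / 7.11)² = 22.32
Round up: n = 23.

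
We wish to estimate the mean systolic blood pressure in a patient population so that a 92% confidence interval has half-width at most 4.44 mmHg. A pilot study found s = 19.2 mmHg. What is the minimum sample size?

For a mean, the margin of error is E = z·σ/√n, so n = (zσ/E)².
At 92% confidence, z = 1.751.
n = (1.751 × 19.2 / 4.44)² = 57.33
Round up: n = 58.

58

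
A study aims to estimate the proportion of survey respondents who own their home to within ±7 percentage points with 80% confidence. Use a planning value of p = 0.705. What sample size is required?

70

For a proportion with margin E = 0.07 at 80% confidence, z = 1.282.
n = p̂(1−p̂)(z/E)² = 0.705 × 0.295 × (1.282/0.07)² = 69.76
Round up: n = 70.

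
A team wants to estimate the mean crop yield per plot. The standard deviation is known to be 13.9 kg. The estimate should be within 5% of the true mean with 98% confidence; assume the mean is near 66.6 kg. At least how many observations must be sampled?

n = 95

For a mean, the margin of error is E = z·σ/√n, so n = (zσ/E)².
At 98% confidence, z = 2.326.
E = 5% of 66.6 = 3.33 kg.
n = (2.326 × 13.9 / 3.33)² = 94.27
Round up: n = 95.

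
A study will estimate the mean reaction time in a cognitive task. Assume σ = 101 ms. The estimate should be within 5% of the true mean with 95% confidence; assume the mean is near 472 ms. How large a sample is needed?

71

For a mean, the margin of error is E = z·σ/√n, so n = (zσ/E)².
At 95% confidence, z = 1.960.
E = 5% of 472 = 23.6 ms.
n = (1.960 × 101 / 23.6)² = 70.36
Round up: n = 71.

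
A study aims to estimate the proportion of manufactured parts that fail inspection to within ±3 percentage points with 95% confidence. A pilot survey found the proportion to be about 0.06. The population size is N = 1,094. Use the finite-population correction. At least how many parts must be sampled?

For a proportion with margin E = 0.03 at 95% confidence, z = 1.960.
n = p̂(1−p̂)(z/E)² = 0.06 × 0.94 × (1.960/0.03)² = 240.74 — call this n₀.
Finite-population correction with N = 1,094: n = n₀ / (1 + (n₀−1)/N) = 240.74 / 1.219 = 197.49
Round up: n = 198.

198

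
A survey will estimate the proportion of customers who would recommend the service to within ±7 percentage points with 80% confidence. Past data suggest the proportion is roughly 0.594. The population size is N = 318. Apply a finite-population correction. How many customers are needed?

n = 65

For a proportion with margin E = 0.07 at 80% confidence, z = 1.282.
n = p̂(1−p̂)(z/E)² = 0.594 × 0.406 × (1.282/0.07)² = 80.89 — call this n₀.
Finite-population correction with N = 318: n = n₀ / (1 + (n₀−1)/N) = 80.89 / 1.251 = 64.66
Round up: n = 65.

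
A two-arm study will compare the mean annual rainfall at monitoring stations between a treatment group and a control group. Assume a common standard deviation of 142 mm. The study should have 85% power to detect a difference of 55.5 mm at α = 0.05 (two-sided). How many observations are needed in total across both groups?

236 total

For two equal groups, n per group = 2·((z_{α/2} + z_β)·σ/δ)².
z_{α/2} = 1.960; z_β = 1.036 (power 85%).
n = 2 × (2.996 × 142 / 55.5)² = 2 × 58.76 = 117.52
Round up: n = 118 per group.
Total across both groups: 2 × 118 = 236.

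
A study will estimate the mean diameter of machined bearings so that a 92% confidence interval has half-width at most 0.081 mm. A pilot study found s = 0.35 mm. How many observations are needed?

58

For a mean, the margin of error is E = z·σ/√n, so n = (zσ/E)².
At 92% confidence, z = 1.751.
n = (1.751 × 0.35 / 0.081)² = 57.25
Round up: n = 58.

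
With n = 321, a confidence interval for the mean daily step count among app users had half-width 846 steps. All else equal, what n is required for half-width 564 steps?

723

Margin of error scales as 1/√n, so n₂ = n₁·(E₁/E₂)².
n₂ = 321 × (846/564)² = 321 × 2.25 = 722.25
Round up: n₂ = 723.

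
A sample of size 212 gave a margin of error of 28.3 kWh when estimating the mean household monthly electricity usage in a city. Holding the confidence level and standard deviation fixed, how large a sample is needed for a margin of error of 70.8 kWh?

34

Margin of error scales as 1/√n, so n₂ = n₁·(E₁/E₂)².
n₂ = 212 × (28.3/70.8)² = 212 × 0.1598 = 33.88
Round up: n₂ = 34.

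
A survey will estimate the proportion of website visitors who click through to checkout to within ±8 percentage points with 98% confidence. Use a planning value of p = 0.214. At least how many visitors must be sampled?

For a proportion with margin E = 0.08 at 98% confidence, z = 2.326.
n = p̂(1−p̂)(z/E)² = 0.214 × 0.786 × (2.326/0.08)² = 142.19
Round up: n = 143.

143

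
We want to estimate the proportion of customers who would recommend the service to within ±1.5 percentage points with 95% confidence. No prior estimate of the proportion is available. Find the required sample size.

n = 4269

For a proportion with margin E = 0.015 at 95% confidence, z = 1.960.
With no prior estimate, use p = 0.5, which maximizes p(1−p) at 0.25.
n = 0.25 × (z/E)² = 0.25 × (1.960/0.015)² = 4268.44
Round up: n = 4269.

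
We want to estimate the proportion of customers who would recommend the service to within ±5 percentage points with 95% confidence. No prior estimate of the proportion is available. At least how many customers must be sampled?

For a proportion with margin E = 0.05 at 95% confidence, z = 1.960.
With no prior estimate, use p = 0.5, which maximizes p(1−p) at 0.25.
n = 0.25 × (z/E)² = 0.25 × (1.960/0.05)² = 384.16
Round up: n = 385.

385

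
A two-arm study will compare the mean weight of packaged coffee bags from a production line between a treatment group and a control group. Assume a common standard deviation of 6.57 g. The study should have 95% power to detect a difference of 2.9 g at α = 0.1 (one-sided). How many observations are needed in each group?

88 per group

For two equal groups, n per group = 2·((z_α + z_β)·σ/δ)².
z_α = 1.282; z_β = 1.645 (power 95%).
n = 2 × (2.927 × 6.57 / 2.9)² = 2 × 43.97 = 87.94
Round up: n = 88 per group.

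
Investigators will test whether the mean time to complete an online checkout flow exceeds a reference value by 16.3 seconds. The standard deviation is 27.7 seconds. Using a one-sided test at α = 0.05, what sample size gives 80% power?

18

For a one-sample z-test, n = ((z_α + z_β)·σ/δ)².
z_α = 1.645 (one-sided α = 0.05); z_β = 0.842 (power 80% → β = 0.2).
n = (2.487 × 27.7 / 16.3)² = 17.86
Round up: n = 18.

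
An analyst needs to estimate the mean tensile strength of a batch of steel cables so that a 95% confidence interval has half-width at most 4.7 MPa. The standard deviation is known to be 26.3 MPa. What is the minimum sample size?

121

For a mean, the margin of error is E = z·σ/√n, so n = (zσ/E)².
At 95% confidence, z = 1.960.
n = (1.960 × 26.3 / 4.7)² = 120.29
Round up: n = 121.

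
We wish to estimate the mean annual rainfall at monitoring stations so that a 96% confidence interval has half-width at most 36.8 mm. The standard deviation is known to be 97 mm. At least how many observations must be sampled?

For a mean, the margin of error is E = z·σ/√n, so n = (zσ/E)².
At 96% confidence, z = 2.054.
n = (2.054 × 97 / 36.8)² = 29.31
Round up: n = 30.

30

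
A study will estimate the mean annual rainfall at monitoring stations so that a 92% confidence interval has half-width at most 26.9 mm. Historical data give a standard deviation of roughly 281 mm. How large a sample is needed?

n = 335

For a mean, the margin of error is E = z·σ/√n, so n = (zσ/E)².
At 92% confidence, z = 1.751.
n = (1.751 × 281 / 26.9)² = 334.56
Round up: n = 335.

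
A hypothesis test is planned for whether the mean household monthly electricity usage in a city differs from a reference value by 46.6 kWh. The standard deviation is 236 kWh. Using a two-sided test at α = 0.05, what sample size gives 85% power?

For a one-sample z-test, n = ((z_{α/2} + z_β)·σ/δ)².
z_{α/2} = 1.960 (two-sided α = 0.05); z_β = 1.036 (power 85% → β = 0.15).
n = (2.996 × 236 / 46.6)² = 230.22
Round up: n = 231.

231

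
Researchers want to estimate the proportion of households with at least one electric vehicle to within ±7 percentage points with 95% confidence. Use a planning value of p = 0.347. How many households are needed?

178

For a proportion with margin E = 0.07 at 95% confidence, z = 1.960.
n = p̂(1−p̂)(z/E)² = 0.347 × 0.653 × (1.960/0.07)² = 177.65
Round up: n = 178.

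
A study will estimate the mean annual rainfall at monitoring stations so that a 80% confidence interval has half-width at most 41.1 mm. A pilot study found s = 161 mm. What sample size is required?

n = 26

For a mean, the margin of error is E = z·σ/√n, so n = (zσ/E)².
At 80% confidence, z = 1.282.
n = (1.282 × 161 / 41.1)² = 25.22
Round up: n = 26.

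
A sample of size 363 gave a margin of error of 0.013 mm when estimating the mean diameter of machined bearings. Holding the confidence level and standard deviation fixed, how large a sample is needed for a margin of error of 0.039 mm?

Margin of error scales as 1/√n, so n₂ = n₁·(E₁/E₂)².
n₂ = 363 × (0.013/0.039)² = 363 × 0.1111 = 40.33
Round up: n₂ = 41.

41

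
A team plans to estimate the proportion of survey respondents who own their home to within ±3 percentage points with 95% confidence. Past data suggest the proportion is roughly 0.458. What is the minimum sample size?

For a proportion with margin E = 0.03 at 95% confidence, z = 1.960.
n = p̂(1−p̂)(z/E)² = 0.458 × 0.542 × (1.960/0.03)² = 1059.58
Round up: n = 1060.

n = 1060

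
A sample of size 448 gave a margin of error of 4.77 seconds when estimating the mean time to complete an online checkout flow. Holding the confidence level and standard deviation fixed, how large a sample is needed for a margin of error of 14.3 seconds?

Margin of error scales as 1/√n, so n₂ = n₁·(E₁/E₂)².
n₂ = 448 × (4.77/14.3)² = 448 × 0.1113 = 49.86
Round up: n₂ = 50.

50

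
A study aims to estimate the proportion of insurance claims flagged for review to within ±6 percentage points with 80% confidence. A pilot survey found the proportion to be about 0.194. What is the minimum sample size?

n = 72

For a proportion with margin E = 0.06 at 80% confidence, z = 1.282.
n = p̂(1−p̂)(z/E)² = 0.194 × 0.806 × (1.282/0.06)² = 71.39
Round up: n = 72.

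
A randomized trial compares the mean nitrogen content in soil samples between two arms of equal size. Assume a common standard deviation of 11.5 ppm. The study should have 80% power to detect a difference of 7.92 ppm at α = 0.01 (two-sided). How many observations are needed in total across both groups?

100 total

For two equal groups, n per group = 2·((z_{α/2} + z_β)·σ/δ)².
z_{α/2} = 2.576; z_β = 0.842 (power 80%).
n = 2 × (3.418 × 11.5 / 7.92)² = 2 × 24.63 = 49.26
Round up: n = 50 per group.
Total across both groups: 2 × 50 = 100.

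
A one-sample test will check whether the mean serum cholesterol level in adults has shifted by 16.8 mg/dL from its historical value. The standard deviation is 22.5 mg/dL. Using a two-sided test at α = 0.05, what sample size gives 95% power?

24

For a one-sample z-test, n = ((z_{α/2} + z_β)·σ/δ)².
z_{α/2} = 1.960 (two-sided α = 0.05); z_β = 1.645 (power 95% → β = 0.05).
n = (3.605 × 22.5 / 16.8)² = 23.31
Round up: n = 24.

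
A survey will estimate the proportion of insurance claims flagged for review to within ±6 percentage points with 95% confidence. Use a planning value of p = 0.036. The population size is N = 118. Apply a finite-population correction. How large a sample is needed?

For a proportion with margin E = 0.06 at 95% confidence, z = 1.960.
n = p̂(1−p̂)(z/E)² = 0.036 × 0.964 × (1.960/0.06)² = 37.03 — call this n₀.
Finite-population correction with N = 118: n = n₀ / (1 + (n₀−1)/N) = 37.03 / 1.305 = 28.38
Round up: n = 29.

29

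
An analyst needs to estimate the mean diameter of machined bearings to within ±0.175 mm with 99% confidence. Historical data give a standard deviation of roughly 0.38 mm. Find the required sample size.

For a mean, the margin of error is E = z·σ/√n, so n = (zσ/E)².
At 99% confidence, z = 2.576.
n = (2.576 × 0.38 / 0.175)² = 31.29
Round up: n = 32.

32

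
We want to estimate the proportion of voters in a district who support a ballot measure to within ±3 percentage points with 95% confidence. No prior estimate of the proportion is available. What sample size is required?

For a proportion with margin E = 0.03 at 95% confidence, z = 1.960.
With no prior estimate, use p = 0.5, which maximizes p(1−p) at 0.25.
n = 0.25 × (z/E)² = 0.25 × (1.960/0.03)² = 1067.11
Round up: n = 1068.

1068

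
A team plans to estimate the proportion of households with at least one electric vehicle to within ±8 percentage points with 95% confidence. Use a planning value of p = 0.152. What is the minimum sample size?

n = 78

For a proportion with margin E = 0.08 at 95% confidence, z = 1.960.
n = p̂(1−p̂)(z/E)² = 0.152 × 0.848 × (1.960/0.08)² = 77.37
Round up: n = 78.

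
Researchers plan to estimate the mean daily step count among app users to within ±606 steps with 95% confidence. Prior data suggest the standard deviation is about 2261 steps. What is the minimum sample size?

54

For a mean, the margin of error is E = z·σ/√n, so n = (zσ/E)².
At 95% confidence, z = 1.960.
n = (1.960 × 2261 / 606)² = 53.48
Round up: n = 54.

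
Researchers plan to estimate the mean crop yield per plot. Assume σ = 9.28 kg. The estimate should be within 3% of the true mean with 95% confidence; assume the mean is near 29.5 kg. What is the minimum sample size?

423

For a mean, the margin of error is E = z·σ/√n, so n = (zσ/E)².
At 95% confidence, z = 1.960.
E = 3% of 29.5 = 0.885 kg.
n = (1.960 × 9.28 / 0.885)² = 422.40
Round up: n = 423.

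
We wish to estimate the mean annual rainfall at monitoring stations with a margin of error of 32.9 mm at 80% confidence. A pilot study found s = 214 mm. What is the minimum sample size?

70

For a mean, the margin of error is E = z·σ/√n, so n = (zσ/E)².
At 80% confidence, z = 1.282.
n = (1.282 × 214 / 32.9)² = 69.54
Round up: n = 70.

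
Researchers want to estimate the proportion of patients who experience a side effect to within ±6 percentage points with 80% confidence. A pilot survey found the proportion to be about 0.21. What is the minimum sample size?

For a proportion with margin E = 0.06 at 80% confidence, z = 1.282.
n = p̂(1−p̂)(z/E)² = 0.21 × 0.79 × (1.282/0.06)² = 75.74
Round up: n = 76.

76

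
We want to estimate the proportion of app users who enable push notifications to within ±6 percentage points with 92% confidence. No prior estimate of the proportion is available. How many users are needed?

213

For a proportion with margin E = 0.06 at 92% confidence, z = 1.751.
With no prior estimate, use p = 0.5, which maximizes p(1−p) at 0.25.
n = 0.25 × (z/E)² = 0.25 × (1.751/0.06)² = 212.92
Round up: n = 213.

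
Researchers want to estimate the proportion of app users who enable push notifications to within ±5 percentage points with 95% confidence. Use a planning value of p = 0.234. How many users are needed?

276

For a proportion with margin E = 0.05 at 95% confidence, z = 1.960.
n = p̂(1−p̂)(z/E)² = 0.234 × 0.766 × (1.960/0.05)² = 275.43
Round up: n = 276.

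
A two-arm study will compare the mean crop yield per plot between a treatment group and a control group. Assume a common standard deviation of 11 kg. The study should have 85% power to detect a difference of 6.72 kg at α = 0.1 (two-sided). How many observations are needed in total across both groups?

78 total

For two equal groups, n per group = 2·((z_{α/2} + z_β)·σ/δ)².
z_{α/2} = 1.645; z_β = 1.036 (power 85%).
n = 2 × (2.681 × 11 / 6.72)² = 2 × 19.26 = 38.52
Round up: n = 39 per group.
Total across both groups: 2 × 39 = 78.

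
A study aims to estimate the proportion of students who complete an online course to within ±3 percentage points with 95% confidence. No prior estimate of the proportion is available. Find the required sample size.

For a proportion with margin E = 0.03 at 95% confidence, z = 1.960.
With no prior estimate, use p = 0.5, which maximizes p(1−p) at 0.25.
n = 0.25 × (z/E)² = 0.25 × (1.960/0.03)² = 1067.11
Round up: n = 1068.

n = 1068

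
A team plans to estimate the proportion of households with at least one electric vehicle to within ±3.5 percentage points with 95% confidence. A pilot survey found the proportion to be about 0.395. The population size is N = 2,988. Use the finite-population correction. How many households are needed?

For a proportion with margin E = 0.035 at 95% confidence, z = 1.960.
n = p̂(1−p̂)(z/E)² = 0.395 × 0.605 × (1.960/0.035)² = 749.43 — call this n₀.
Finite-population correction with N = 2,988: n = n₀ / (1 + (n₀−1)/N) = 749.43 / 1.25 = 599.54
Round up: n = 600.

600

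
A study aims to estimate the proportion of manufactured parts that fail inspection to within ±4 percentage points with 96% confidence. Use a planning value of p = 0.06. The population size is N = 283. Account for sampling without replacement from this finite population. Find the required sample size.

n = 98

For a proportion with margin E = 0.04 at 96% confidence, z = 2.054.
n = p̂(1−p̂)(z/E)² = 0.06 × 0.94 × (2.054/0.04)² = 148.72 — call this n₀.
Finite-population correction with N = 283: n = n₀ / (1 + (n₀−1)/N) = 148.72 / 1.522 = 97.71
Round up: n = 98.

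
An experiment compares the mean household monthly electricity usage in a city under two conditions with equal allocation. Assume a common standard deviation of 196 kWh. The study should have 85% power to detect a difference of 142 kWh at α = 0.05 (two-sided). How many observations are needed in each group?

For two equal groups, n per group = 2·((z_{α/2} + z_β)·σ/δ)².
z_{α/2} = 1.960; z_β = 1.036 (power 85%).
n = 2 × (2.996 × 196 / 142)² = 2 × 17.10 = 34.20
Round up: n = 35 per group.

35 per group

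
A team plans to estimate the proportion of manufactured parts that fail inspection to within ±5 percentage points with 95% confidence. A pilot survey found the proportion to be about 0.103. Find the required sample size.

142

For a proportion with margin E = 0.05 at 95% confidence, z = 1.960.
n = p̂(1−p̂)(z/E)² = 0.103 × 0.897 × (1.960/0.05)² = 141.97
Round up: n = 142.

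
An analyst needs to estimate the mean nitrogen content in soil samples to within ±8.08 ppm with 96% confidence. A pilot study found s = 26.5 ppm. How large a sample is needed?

46

For a mean, the margin of error is E = z·σ/√n, so n = (zσ/E)².
At 96% confidence, z = 2.054.
n = (2.054 × 26.5 / 8.08)² = 45.38
Round up: n = 46.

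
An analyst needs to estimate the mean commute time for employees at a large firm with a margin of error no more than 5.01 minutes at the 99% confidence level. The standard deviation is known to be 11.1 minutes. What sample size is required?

For a mean, the margin of error is E = z·σ/√n, so n = (zσ/E)².
At 99% confidence, z = 2.576.
n = (2.576 × 11.1 / 5.01)² = 32.57
Round up: n = 33.

n = 33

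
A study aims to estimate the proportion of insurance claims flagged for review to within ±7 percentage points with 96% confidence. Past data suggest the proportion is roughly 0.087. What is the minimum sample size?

69

For a proportion with margin E = 0.07 at 96% confidence, z = 2.054.
n = p̂(1−p̂)(z/E)² = 0.087 × 0.913 × (2.054/0.07)² = 68.39
Round up: n = 69.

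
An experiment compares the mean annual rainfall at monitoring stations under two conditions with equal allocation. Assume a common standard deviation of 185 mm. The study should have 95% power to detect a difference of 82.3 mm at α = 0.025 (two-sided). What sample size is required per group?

For two equal groups, n per group = 2·((z_{α/2} + z_β)·σ/δ)².
z_{α/2} = 2.241; z_β = 1.645 (power 95%).
n = 2 × (3.886 × 185 / 82.3)² = 2 × 76.30 = 152.60
Round up: n = 153 per group.

153 per group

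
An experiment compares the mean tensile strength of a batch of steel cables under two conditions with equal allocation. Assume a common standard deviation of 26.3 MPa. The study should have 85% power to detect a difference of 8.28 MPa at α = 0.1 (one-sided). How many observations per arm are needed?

For two equal groups, n per group = 2·((z_α + z_β)·σ/δ)².
z_α = 1.282; z_β = 1.036 (power 85%).
n = 2 × (2.318 × 26.3 / 8.28)² = 2 × 54.21 = 108.42
Round up: n = 109 per group.

109 per group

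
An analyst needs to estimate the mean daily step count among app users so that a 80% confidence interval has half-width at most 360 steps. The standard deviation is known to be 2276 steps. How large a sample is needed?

For a mean, the margin of error is E = z·σ/√n, so n = (zσ/E)².
At 80% confidence, z = 1.282.
n = (1.282 × 2276 / 360)² = 65.69
Round up: n = 66.

n = 66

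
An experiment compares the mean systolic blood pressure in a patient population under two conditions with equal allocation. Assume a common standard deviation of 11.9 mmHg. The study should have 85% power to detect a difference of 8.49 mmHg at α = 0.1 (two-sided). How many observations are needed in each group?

For two equal groups, n per group = 2·((z_{α/2} + z_β)·σ/δ)².
z_{α/2} = 1.645; z_β = 1.036 (power 85%).
n = 2 × (2.681 × 11.9 / 8.49)² = 2 × 14.12 = 28.24
Round up: n = 29 per group.

29 per group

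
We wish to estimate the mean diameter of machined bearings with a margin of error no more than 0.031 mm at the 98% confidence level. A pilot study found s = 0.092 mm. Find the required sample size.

n = 48

For a mean, the margin of error is E = z·σ/√n, so n = (zσ/E)².
At 98% confidence, z = 2.326.
n = (2.326 × 0.092 / 0.031)² = 47.65
Round up: n = 48.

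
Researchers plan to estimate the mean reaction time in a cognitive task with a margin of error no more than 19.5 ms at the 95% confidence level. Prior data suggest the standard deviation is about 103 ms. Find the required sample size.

108

For a mean, the margin of error is E = z·σ/√n, so n = (zσ/E)².
At 95% confidence, z = 1.960.
n = (1.960 × 103 / 19.5)² = 107.18
Round up: n = 108.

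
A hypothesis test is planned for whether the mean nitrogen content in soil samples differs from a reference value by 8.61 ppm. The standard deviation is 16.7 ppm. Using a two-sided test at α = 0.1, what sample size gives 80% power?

24

For a one-sample z-test, n = ((z_{α/2} + z_β)·σ/δ)².
z_{α/2} = 1.645 (two-sided α = 0.1); z_β = 0.842 (power 80% → β = 0.2).
n = (2.487 × 16.7 / 8.61)² = 23.27
Round up: n = 24.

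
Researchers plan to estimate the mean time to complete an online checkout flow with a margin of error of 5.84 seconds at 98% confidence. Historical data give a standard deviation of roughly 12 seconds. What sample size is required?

For a mean, the margin of error is E = z·σ/√n, so n = (zσ/E)².
At 98% confidence, z = 2.326.
n = (2.326 × 12 / 5.84)² = 22.84
Round up: n = 23.

23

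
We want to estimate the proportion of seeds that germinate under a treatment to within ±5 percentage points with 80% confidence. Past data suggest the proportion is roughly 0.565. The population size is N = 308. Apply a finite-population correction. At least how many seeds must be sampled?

107

For a proportion with margin E = 0.05 at 80% confidence, z = 1.282.
n = p̂(1−p̂)(z/E)² = 0.565 × 0.435 × (1.282/0.05)² = 161.57 — call this n₀.
Finite-population correction with N = 308: n = n₀ / (1 + (n₀−1)/N) = 161.57 / 1.521 = 106.23
Round up: n = 107.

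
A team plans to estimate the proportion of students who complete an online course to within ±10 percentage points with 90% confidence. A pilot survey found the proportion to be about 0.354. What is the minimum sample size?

For a proportion with margin E = 0.1 at 90% confidence, z = 1.645.
n = p̂(1−p̂)(z/E)² = 0.354 × 0.646 × (1.645/0.1)² = 61.88
Round up: n = 62.

62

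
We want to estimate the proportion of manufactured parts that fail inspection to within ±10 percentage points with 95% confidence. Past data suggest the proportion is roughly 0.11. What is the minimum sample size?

For a proportion with margin E = 0.1 at 95% confidence, z = 1.960.
n = p̂(1−p̂)(z/E)² = 0.11 × 0.89 × (1.960/0.1)² = 37.61
Round up: n = 38.

n = 38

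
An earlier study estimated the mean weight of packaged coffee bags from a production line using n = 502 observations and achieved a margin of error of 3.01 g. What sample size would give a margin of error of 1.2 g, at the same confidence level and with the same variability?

3159

Margin of error scales as 1/√n, so n₂ = n₁·(E₁/E₂)².
n₂ = 502 × (3.01/1.2)² = 502 × 6.292 = 3158.58
Round up: n₂ = 3159.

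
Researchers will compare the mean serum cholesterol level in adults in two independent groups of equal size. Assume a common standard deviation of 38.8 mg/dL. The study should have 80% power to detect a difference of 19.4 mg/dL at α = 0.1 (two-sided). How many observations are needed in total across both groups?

100 total

For two equal groups, n per group = 2·((z_{α/2} + z_β)·σ/δ)².
z_{α/2} = 1.645; z_β = 0.842 (power 80%).
n = 2 × (2.487 × 38.8 / 19.4)² = 2 × 24.74 = 49.48
Round up: n = 50 per group.
Total across both groups: 2 × 50 = 100.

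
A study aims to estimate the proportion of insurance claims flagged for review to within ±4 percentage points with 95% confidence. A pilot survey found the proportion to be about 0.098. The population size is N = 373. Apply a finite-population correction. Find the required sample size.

136

For a proportion with margin E = 0.04 at 95% confidence, z = 1.960.
n = p̂(1−p̂)(z/E)² = 0.098 × 0.902 × (1.960/0.04)² = 212.24 — call this n₀.
Finite-population correction with N = 373: n = n₀ / (1 + (n₀−1)/N) = 212.24 / 1.566 = 135.53
Round up: n = 136.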